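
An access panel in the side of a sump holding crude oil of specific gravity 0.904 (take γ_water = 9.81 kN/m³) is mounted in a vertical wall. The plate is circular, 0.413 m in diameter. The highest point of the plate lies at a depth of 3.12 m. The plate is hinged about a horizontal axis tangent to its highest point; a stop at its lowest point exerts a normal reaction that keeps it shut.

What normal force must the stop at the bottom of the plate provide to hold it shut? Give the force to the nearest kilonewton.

P ≈ 2 kN

γ = 0.904 × 9.81 = 8.86824 kN/m³.
The centroid is at the centre, 0.2065 m below the top of the plate, so the centroid depth is h_c = 3.12 + 0.2065 = 3.3265 m.
A = π(0.2065)² = 0.133965 m².
Resultant F = γ·h_c·A = 8.86824 × 3.3265 × 0.133965 = 3.95199 kN.
I_c = πr⁴/4 = π × 0.2065⁴/4 = 0.00142814 m⁴.
Centre of pressure: y_p = y_c + I_c/(y_c·A) = 3.3265 + 0.00142814/(3.3265 × 0.133965) = 3.3265 + 0.00320473 = 3.3297 m along the plane.
The resultant acts 0.2065 + 0.00320473 = 0.209705 m (along the plate) below the hinge at the top edge, so the moment about the hinge is M = F × 0.209705 = 3.95199 × 0.209705 = 0.828752 kN·m.
A normal force at the bottom, 0.413 m from the hinge, must supply this moment: P = 0.828752/0.413 = 2.00666 kN.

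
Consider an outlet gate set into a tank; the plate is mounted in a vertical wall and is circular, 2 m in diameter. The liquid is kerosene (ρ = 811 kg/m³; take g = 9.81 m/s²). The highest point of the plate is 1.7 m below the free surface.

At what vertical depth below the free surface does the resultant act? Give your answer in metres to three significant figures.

γ = ρg = 811 × 9.81 / 1000 = 7.95591 kN/m³.
The centroid is at the centre, 1 m below the top of the plate, so the centroid depth is h_c = 1.7 + 1 = 2.7 m.
A = π(1)² = 3.14159 m².
Resultant F = γ·h_c·A = 7.95591 × 2.7 × 3.14159 = 67.4844 kN.
I_c = πr⁴/4 = π × 1⁴/4 = 0.785398 m⁴.
Centre of pressure: y_p = y_c + I_c/(y_c·A) = 2.7 + 0.785398/(2.7 × 3.14159) = 2.7 + 0.0925927 = 2.79259 m along the plane.

h_p = 2.79 m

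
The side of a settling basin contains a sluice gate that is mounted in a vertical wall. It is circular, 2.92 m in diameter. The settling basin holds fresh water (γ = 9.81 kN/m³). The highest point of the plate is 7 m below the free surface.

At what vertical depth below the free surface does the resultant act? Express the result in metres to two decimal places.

h_p = 8.52 m

γ = 9.81 kN/m³.
The centroid is at the centre, 1.46 m below the top of the plate, so the centroid depth is h_c = 7 + 1.46 = 8.46 m.
A = π(1.46)² = 6.69662 m².
Resultant F = γ·h_c·A = 9.81 × 8.46 × 6.69662 = 555.77 kN.
I_c = πr⁴/4 = π × 1.46⁴/4 = 3.56863 m⁴.
Centre of pressure: y_p = y_c + I_c/(y_c·A) = 8.46 + 3.56863/(8.46 × 6.69662) = 8.46 + 0.0629906 = 8.52299 m along the plane.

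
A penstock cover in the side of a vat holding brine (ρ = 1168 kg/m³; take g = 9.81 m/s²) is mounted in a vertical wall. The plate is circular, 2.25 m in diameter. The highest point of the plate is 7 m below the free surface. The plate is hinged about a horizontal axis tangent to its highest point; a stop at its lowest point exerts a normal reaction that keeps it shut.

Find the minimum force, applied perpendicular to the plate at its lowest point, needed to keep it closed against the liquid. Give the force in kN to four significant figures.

γ = ρg = 1168 × 9.81 / 1000 = 11.45808 kN/m³.
The centroid is at the centre, 1.125 m below the top of the plate, so the centroid depth is h_c = 7 + 1.125 = 8.125 m.
A = π(1.125)² = 3.97608 m².
Resultant F = γ·h_c·A = 11.45808 × 8.125 × 3.97608 = 370.161 kN.
I_c = πr⁴/4 = π × 1.125⁴/4 = 1.25806 m⁴.
Centre of pressure: y_p = y_c + I_c/(y_c·A) = 8.125 + 1.25806/(8.125 × 3.97608) = 8.125 + 0.0389424 = 8.16394 m along the plane.
The resultant acts 1.125 + 0.0389424 = 1.16394 m (along the plate) below the hinge at the top edge, so the moment about the hinge is M = F × 1.16394 = 370.161 × 1.16394 = 430.845 kN·m.
A normal force at the bottom, 2.25 m from the hinge, must supply this moment: P = 430.845/2.25 = 191.487 kN.

P ≈ 191.5 kN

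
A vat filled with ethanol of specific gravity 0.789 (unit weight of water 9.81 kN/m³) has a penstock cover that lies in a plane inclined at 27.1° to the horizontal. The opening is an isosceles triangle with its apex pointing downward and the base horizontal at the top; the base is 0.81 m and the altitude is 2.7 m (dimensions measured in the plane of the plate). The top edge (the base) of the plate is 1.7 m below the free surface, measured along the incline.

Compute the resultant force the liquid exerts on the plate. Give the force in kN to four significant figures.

F ≈ 10.02 kN

γ = 0.789 × 9.81 = 7.74009 kN/m³.
Let θ = 27.1° be the plate's angle to the horizontal; measure y along the incline from where the plane meets the free surface. Vertical depth h = y·sinθ with sinθ = 0.455545.
With the apex down, the centroid sits h/3 = 2.7/3 = 0.9 m below the base (the top edge), so y_c = 1.7 + 0.9 = 2.6 m and h_c = 2.6 × 0.455545 = 1.18442 m.
A = ½ × 0.81 × 2.7 = 1.0935 m².
Resultant F = γ·h_c·A = 7.74009 × 1.18442 × 1.0935 = 10.0247 kN.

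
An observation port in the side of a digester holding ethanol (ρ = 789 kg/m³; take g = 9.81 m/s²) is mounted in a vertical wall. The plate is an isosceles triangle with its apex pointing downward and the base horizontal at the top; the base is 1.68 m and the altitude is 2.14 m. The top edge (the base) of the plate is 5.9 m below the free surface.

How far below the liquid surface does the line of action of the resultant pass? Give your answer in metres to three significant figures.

γ = ρg = 789 × 9.81 / 1000 = 7.74009 kN/m³.
With the apex down, the centroid sits h/3 = 2.14/3 = 0.713333 m below the base (the top edge), so the centroid depth is h_c = 5.9 + 0.713333 = 6.61333 m.
A = ½ × 1.68 × 2.14 = 1.7976 m².
Resultant F = γ·h_c·A = 7.74009 × 6.61333 × 1.7976 = 92.0151 kN.
I_c = b·h³/36 = 1.68 × 2.14³/36 = 0.457349 m⁴.
Centre of pressure: y_p = y_c + I_c/(y_c·A) = 6.61333 + 0.457349/(6.61333 × 1.7976) = 6.61333 + 0.0384711 = 6.6518 m along the plane.

h_p = 6.65 m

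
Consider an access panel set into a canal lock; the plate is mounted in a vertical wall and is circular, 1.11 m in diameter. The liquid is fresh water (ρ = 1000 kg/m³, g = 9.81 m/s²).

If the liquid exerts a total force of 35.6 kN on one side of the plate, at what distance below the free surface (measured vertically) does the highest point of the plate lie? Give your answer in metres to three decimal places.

d_top ≈ 3.195 m

γ = ρg = 1000 × 9.81 = 9810 N/m³ = 9.81 kN/m³.
A = π(0.555)² = 0.967689 m².
From F = γ·h_c·A, the centroid depth is h_c = 35.6/(9.81 × 0.967689) = 3.75012 m.
The centroid is at the centre, 0.555 m below the top of the plate, so the highest point sits at h_top = 3.75012 − 0.555 = 3.19512 m below the surface.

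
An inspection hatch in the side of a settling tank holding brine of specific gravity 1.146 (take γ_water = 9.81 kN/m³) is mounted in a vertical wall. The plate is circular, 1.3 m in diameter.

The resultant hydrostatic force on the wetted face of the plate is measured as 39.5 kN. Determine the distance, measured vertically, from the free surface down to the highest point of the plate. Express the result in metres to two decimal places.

γ = 1.146 × 9.81 = 11.24226 kN/m³.
A = π(0.65)² = 1.32732 m².
From F = γ·h_c·A, the centroid depth is h_c = 39.5/(11.24226 × 1.32732) = 2.64708 m.
The centroid is at the centre, 0.65 m below the top of the plate, so the highest point sits at h_top = 2.64708 − 0.65 = 1.99708 m below the surface.

d_top ≈ 2.00 m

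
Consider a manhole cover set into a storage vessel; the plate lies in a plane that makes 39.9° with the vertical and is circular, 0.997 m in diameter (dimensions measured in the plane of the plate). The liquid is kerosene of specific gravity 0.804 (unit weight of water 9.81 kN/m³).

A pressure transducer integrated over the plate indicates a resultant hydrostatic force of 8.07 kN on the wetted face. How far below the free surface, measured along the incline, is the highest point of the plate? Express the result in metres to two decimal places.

γ = 0.804 × 9.81 = 7.88724 kN/m³.
A = π(0.4985)² = 0.780693 m².
From F = γ·h_c·A, the centroid depth is h_c = 8.07/(7.88724 × 0.780693) = 1.31059 m.
The plate makes 39.9° with the vertical, i.e. θ = 90° − 39.9° = 50.1° to the horizontal. Measuring y along the incline from the free-surface line, vertical depth h = y·sinθ with sinθ = 0.767165.
Along the incline, y_c = h_c/sinθ = 1.31059/0.767165 = 1.70835 m.
The centroid is at the centre, 0.4985 m below the top of the plate, so the highest point sits at y_top = 1.70835 − 0.4985 = 1.20985 m along the incline.

y_top ≈ 1.21 m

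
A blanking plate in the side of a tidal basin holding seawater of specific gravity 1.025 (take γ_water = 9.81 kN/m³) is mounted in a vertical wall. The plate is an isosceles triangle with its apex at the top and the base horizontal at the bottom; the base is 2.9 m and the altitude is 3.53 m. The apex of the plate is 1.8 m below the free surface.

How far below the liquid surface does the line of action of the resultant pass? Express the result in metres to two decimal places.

h_p = 4.32 m

γ = 1.025 × 9.81 = 10.05525 kN/m³.
With the apex up, the centroid sits 2h/3 = 2 × 3.53/3 = 2.35333 m below the apex, so the centroid depth is h_c = 1.8 + 2.35333 = 4.15333 m.
A = ½ × 2.9 × 3.53 = 5.1185 m².
Resultant F = γ·h_c·A = 10.05525 × 4.15333 × 5.1185 = 213.763 kN.
I_c = b·h³/36 = 2.9 × 3.53³/36 = 3.5434 m⁴.
Centre of pressure: y_p = y_c + I_c/(y_c·A) = 4.15333 + 3.5434/(4.15333 × 5.1185) = 4.15333 + 0.166679 = 4.32001 m along the plane.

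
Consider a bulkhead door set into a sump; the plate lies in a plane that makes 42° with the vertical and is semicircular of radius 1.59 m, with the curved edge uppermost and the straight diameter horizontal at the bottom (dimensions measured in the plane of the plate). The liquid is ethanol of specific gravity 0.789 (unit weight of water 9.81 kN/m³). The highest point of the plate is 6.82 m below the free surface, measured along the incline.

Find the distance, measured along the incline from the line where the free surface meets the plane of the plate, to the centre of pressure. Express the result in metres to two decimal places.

y_p = 7.76 m

γ = 0.789 × 9.81 = 7.74009 kN/m³.
The plate makes 42° with the vertical, i.e. θ = 90° − 42° = 48° to the horizontal. Measuring y along the incline from the free-surface line, vertical depth h = y·sinθ with sinθ = 0.743145.
The centroid lies 4r/(3π) = 0.674817 m above the diameter, so r − 4r/(3π) = 1.59 − 0.674817 = 0.915183 m below the topmost point, so y_c = 6.82 + 0.915183 = 7.73518 m and h_c = 7.73518 × 0.743145 = 5.74836 m.
A = πr²/2 = π × 1.59²/2 = 3.97113 m².
Resultant F = γ·h_c·A = 7.74009 × 5.74836 × 3.97113 = 176.687 kN.
I_c = (π/8 − 8/(9π))·r⁴ = 0.109757 × 1.59⁴ = 0.701489 m⁴.
Centre of pressure: y_p = y_c + I_c/(y_c·A) = 7.73518 + 0.701489/(7.73518 × 3.97113) = 7.73518 + 0.0228369 = 7.75802 m along the plane.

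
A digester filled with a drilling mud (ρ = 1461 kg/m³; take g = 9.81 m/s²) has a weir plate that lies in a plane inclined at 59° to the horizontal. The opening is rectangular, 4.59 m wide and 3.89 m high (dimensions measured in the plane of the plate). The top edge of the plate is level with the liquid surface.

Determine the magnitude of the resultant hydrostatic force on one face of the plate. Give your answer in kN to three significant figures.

F ≈ 427 kN

γ = ρg = 1461 × 9.81 / 1000 = 14.33241 kN/m³.
Let θ = 59° be the plate's angle to the horizontal; measure y along the incline from where the plane meets the free surface. Vertical depth h = y·sinθ with sinθ = 0.857167.
The centroid lies 3.89/2 = 1.945 m below the top edge, so y_c = 1.945 m and h_c = 1.945 × 0.857167 = 1.66719 m.
A = 4.59 × 3.89 = 17.8551 m².
Resultant F = γ·h_c·A = 14.33241 × 1.66719 × 17.8551 = 426.645 kN.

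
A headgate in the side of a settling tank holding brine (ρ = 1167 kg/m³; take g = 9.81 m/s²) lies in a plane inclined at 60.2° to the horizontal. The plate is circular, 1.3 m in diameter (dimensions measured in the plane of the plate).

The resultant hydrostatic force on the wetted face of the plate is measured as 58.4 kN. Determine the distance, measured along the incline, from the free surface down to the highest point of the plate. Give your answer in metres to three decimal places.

y_top ≈ 3.779 m

γ = ρg = 1167 × 9.81 / 1000 = 11.44827 kN/m³.
A = π(0.65)² = 1.32732 m².
From F = γ·h_c·A, the centroid depth is h_c = 58.4/(11.44827 × 1.32732) = 3.84324 m.
Let θ = 60.2° be the plate's angle to the horizontal; measure y along the incline from where the plane meets the free surface. Vertical depth h = y·sinθ with sinθ = 0.867765.
Along the incline, y_c = h_c/sinθ = 3.84324/0.867765 = 4.42889 m.
The centroid is at the centre, 0.65 m below the top of the plate, so the highest point sits at y_top = 4.42889 − 0.65 = 3.77889 m along the incline.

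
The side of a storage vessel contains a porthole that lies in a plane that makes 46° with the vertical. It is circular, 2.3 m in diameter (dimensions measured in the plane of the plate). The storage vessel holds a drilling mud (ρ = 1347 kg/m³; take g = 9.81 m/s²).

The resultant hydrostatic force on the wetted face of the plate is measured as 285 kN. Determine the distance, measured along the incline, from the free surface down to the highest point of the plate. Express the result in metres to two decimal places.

y_top ≈ 6.32 m

γ = ρg = 1347 × 9.81 / 1000 = 13.21407 kN/m³.
A = π(1.15)² = 4.15476 m².
From F = γ·h_c·A, the centroid depth is h_c = 285/(13.21407 × 4.15476) = 5.19113 m.
The plate makes 46° with the vertical, i.e. θ = 90° − 46° = 44° to the horizontal. Measuring y along the incline from the free-surface line, vertical depth h = y·sinθ with sinθ = 0.694658.
Along the incline, y_c = h_c/sinθ = 5.19113/0.694658 = 7.47293 m.
The centroid is at the centre, 1.15 m below the top of the plate, so the highest point sits at y_top = 7.47293 − 1.15 = 6.32293 m along the incline.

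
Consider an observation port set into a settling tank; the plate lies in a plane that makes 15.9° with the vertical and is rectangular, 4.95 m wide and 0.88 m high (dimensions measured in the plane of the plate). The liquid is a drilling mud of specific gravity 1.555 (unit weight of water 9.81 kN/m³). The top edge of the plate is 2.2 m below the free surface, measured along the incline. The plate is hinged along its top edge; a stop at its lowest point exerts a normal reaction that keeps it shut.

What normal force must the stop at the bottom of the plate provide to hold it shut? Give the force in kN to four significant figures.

γ = 1.555 × 9.81 = 15.25455 kN/m³.
The plate makes 15.9° with the vertical, i.e. θ = 90° − 15.9° = 74.1° to the horizontal. Measuring y along the incline from the free-surface line, vertical depth h = y·sinθ with sinθ = 0.961741.
The centroid lies 0.88/2 = 0.44 m below the top edge, so y_c = 2.2 + 0.44 = 2.64 m and h_c = 2.64 × 0.961741 = 2.539 m.
A = 4.95 × 0.88 = 4.356 m².
Resultant F = γ·h_c·A = 15.25455 × 2.539 × 4.356 = 168.714 kN.
I_c = b·h³/12 = 4.95 × 0.88³/12 = 0.281107 m⁴.
Centre of pressure: y_p = y_c + I_c/(y_c·A) = 2.64 + 0.281107/(2.64 × 4.356) = 2.64 + 0.0244444 = 2.66444 m along the plane.
The resultant acts 0.44 + 0.0244444 = 0.464444 m (along the plate) below the hinge at the top edge, so the moment about the hinge is M = F × 0.464444 = 168.714 × 0.464444 = 78.3582 kN·m.
A normal force at the bottom, 0.88 m from the hinge, must supply this moment: P = 78.3582/0.88 = 89.0434 kN.

P ≈ 89.04 kN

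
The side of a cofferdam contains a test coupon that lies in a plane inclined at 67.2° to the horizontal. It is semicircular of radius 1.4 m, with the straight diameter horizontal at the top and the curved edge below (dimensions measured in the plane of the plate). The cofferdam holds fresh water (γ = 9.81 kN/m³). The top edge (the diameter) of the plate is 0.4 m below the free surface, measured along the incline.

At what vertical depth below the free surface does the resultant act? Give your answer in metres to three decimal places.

h_p = 1.043 m

γ = 9.81 kN/m³.
Let θ = 67.2° be the plate's angle to the horizontal; measure y along the incline from where the plane meets the free surface. Vertical depth h = y·sinθ with sinθ = 0.921863.
The centroid of a semicircle lies 4r/(3π) = 0.594178 m from the diameter, here below the top edge, so y_c = 0.4 + 0.594178 = 0.994178 m and h_c = 0.994178 × 0.921863 = 0.916496 m.
A = πr²/2 = π × 1.4²/2 = 3.07876 m².
Resultant F = γ·h_c·A = 9.81 × 0.916496 × 3.07876 = 27.6806 kN.
I_c = (π/8 − 8/(9π))·r⁴ = 0.109757 × 1.4⁴ = 0.421642 m⁴.
Centre of pressure: y_p = y_c + I_c/(y_c·A) = 0.994178 + 0.421642/(0.994178 × 3.07876) = 0.994178 + 0.137754 = 1.13193 m along the plane.
Vertically, h_p = y_p·sinθ = 1.13193 × 0.921863 = 1.04348 m.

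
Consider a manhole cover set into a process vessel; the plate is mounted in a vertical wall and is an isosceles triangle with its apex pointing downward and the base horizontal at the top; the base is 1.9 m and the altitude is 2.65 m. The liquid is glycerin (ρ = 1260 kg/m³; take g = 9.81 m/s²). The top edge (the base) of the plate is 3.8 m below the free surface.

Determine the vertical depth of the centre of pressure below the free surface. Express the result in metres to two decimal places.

γ = ρg = 1260 × 9.81 / 1000 = 12.3606 kN/m³.
With the apex down, the centroid sits h/3 = 2.65/3 = 0.883333 m below the base (the top edge), so the centroid depth is h_c = 3.8 + 0.883333 = 4.68333 m.
A = ½ × 1.9 × 2.65 = 2.5175 m².
Resultant F = γ·h_c·A = 12.3606 × 4.68333 × 2.5175 = 145.735 kN.
I_c = b·h³/36 = 1.9 × 2.65³/36 = 0.982175 m⁴.
Centre of pressure: y_p = y_c + I_c/(y_c·A) = 4.68333 + 0.982175/(4.68333 × 2.5175) = 4.68333 + 0.0833038 = 4.76663 m along the plane.

h_p = 4.77 m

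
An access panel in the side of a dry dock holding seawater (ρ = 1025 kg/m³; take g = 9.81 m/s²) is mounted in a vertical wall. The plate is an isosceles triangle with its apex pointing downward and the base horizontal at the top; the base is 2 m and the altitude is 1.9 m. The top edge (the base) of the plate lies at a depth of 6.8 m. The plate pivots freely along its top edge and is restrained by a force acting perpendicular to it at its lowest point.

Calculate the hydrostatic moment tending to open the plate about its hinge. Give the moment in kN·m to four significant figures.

M ≈ 93.77 kN·m

γ = ρg = 1025 × 9.81 / 1000 = 10.05525 kN/m³.
With the apex down, the centroid sits h/3 = 1.9/3 = 0.633333 m below the base (the top edge), so the centroid depth is h_c = 6.8 + 0.633333 = 7.43333 m.
A = ½ × 2 × 1.9 = 1.9 m².
Resultant F = γ·h_c·A = 10.05525 × 7.43333 × 1.9 = 142.014 kN.
I_c = b·h³/36 = 2 × 1.9³/36 = 0.381056 m⁴.
Centre of pressure: y_p = y_c + I_c/(y_c·A) = 7.43333 + 0.381056/(7.43333 × 1.9) = 7.43333 + 0.0269806 = 7.46031 m along the plane.
The resultant acts 0.633333 + 0.0269806 = 0.660314 m (along the plate) below the hinge at the top edge, so the moment about the hinge is M = F × 0.660314 = 142.014 × 0.660314 = 93.7738 kN·m.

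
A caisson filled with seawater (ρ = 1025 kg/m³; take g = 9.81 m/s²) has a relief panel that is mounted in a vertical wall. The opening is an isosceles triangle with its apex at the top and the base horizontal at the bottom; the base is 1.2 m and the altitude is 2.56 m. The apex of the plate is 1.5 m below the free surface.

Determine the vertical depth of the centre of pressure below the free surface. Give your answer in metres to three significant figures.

γ = ρg = 1025 × 9.81 / 1000 = 10.05525 kN/m³.
With the apex up, the centroid sits 2h/3 = 2 × 2.56/3 = 1.70667 m below the apex, so the centroid depth is h_c = 1.5 + 1.70667 = 3.20667 m.
A = ½ × 1.2 × 2.56 = 1.536 m².
Resultant F = γ·h_c·A = 10.05525 × 3.20667 × 1.536 = 49.5266 kN.
I_c = b·h³/36 = 1.2 × 2.56³/36 = 0.559241 m⁴.
Centre of pressure: y_p = y_c + I_c/(y_c·A) = 3.20667 + 0.559241/(3.20667 × 1.536) = 3.20667 + 0.113541 = 3.32021 m along the plane.

h_p = 3.32 m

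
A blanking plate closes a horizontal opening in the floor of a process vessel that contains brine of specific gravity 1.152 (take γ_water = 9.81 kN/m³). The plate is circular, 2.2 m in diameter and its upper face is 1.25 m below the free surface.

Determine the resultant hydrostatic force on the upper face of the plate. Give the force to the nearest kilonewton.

F ≈ 54 kN

γ = 1.152 × 9.81 = 11.30112 kN/m³.
The plate is horizontal, so pressure is uniform at p = γ·h = 11.30112 × 1.25 = 14.1264 kN/m².
A = π(1.1)² = 3.80133 m².
F = p·A = 14.1264 × 3.80133 = 53.6991 kN.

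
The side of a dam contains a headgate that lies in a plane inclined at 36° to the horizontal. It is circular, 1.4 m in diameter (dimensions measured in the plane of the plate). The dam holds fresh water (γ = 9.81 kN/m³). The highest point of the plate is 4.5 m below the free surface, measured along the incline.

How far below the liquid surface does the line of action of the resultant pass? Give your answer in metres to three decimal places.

h_p = 3.070 m

γ = 9.81 kN/m³.
Let θ = 36° be the plate's angle to the horizontal; measure y along the incline from where the plane meets the free surface. Vertical depth h = y·sinθ with sinθ = 0.587785.
The centroid is at the centre, 0.7 m below the top of the plate, so y_c = 4.5 + 0.7 = 5.2 m and h_c = 5.2 × 0.587785 = 3.05648 m.
A = π(0.7)² = 1.53938 m².
Resultant F = γ·h_c·A = 9.81 × 3.05648 × 1.53938 = 46.1569 kN.
I_c = πr⁴/4 = π × 0.7⁴/4 = 0.188574 m⁴.
Centre of pressure: y_p = y_c + I_c/(y_c·A) = 5.2 + 0.188574/(5.2 × 1.53938) = 5.2 + 0.0235577 = 5.22356 m along the plane.
Vertically, h_p = y_p·sinθ = 5.22356 × 0.587785 = 3.07033 m.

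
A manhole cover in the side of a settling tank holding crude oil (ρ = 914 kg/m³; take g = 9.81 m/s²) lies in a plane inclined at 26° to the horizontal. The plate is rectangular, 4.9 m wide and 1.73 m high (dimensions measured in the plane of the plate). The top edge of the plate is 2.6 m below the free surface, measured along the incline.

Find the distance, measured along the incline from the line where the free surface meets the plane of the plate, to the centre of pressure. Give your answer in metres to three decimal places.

γ = ρg = 914 × 9.81 / 1000 = 8.96634 kN/m³.
Let θ = 26° be the plate's angle to the horizontal; measure y along the incline from where the plane meets the free surface. Vertical depth h = y·sinθ with sinθ = 0.438371.
The centroid lies 1.73/2 = 0.865 m below the top edge, so y_c = 2.6 + 0.865 = 3.465 m and h_c = 3.465 × 0.438371 = 1.51896 m.
A = 4.9 × 1.73 = 8.477 m².
Resultant F = γ·h_c·A = 8.96634 × 1.51896 × 8.477 = 115.453 kN.
I_c = b·h³/12 = 4.9 × 1.73³/12 = 2.11423 m⁴.
Centre of pressure: y_p = y_c + I_c/(y_c·A) = 3.465 + 2.11423/(3.465 × 8.477) = 3.465 + 0.0719792 = 3.53698 m along the plane.

y_p = 3.537 m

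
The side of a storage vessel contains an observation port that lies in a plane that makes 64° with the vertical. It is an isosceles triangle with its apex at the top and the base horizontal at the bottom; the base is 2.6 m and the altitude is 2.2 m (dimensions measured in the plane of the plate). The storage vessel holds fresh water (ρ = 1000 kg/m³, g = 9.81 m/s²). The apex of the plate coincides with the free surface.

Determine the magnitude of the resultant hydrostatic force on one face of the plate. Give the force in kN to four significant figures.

F ≈ 18.04 kN

γ = ρg = 1000 × 9.81 = 9810 N/m³ = 9.81 kN/m³.
The plate makes 64° with the vertical, i.e. θ = 90° − 64° = 26° to the horizontal. Measuring y along the incline from the free-surface line, vertical depth h = y·sinθ with sinθ = 0.438371.
With the apex up, the centroid sits 2h/3 = 2 × 2.2/3 = 1.46667 m below the apex, so y_c = 1.46667 m and h_c = 1.46667 × 0.438371 = 0.642946 m.
A = ½ × 2.6 × 2.2 = 2.86 m².
Resultant F = γ·h_c·A = 9.81 × 0.642946 × 2.86 = 18.0389 kN.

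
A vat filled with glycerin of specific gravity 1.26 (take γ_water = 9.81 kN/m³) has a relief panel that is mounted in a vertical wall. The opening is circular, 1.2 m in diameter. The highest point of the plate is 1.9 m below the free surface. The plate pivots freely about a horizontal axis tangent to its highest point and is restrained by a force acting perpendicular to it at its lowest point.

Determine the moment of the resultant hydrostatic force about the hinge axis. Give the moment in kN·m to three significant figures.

γ = 1.26 × 9.81 = 12.3606 kN/m³.
The centroid is at the centre, 0.6 m below the top of the plate, so the centroid depth is h_c = 1.9 + 0.6 = 2.5 m.
A = π(0.6)² = 1.13097 m².
Resultant F = γ·h_c·A = 12.3606 × 2.5 × 1.13097 = 34.9487 kN.
I_c = πr⁴/4 = π × 0.6⁴/4 = 0.101788 m⁴.
Centre of pressure: y_p = y_c + I_c/(y_c·A) = 2.5 + 0.101788/(2.5 × 1.13097) = 2.5 + 0.0360002 = 2.536 m along the plane.
The resultant acts 0.6 + 0.0360002 = 0.636 m (along the plate) below the hinge at the top edge, so the moment about the hinge is M = F × 0.636 = 34.9487 × 0.636 = 22.2274 kN·m.

M ≈ 22.2 kN·m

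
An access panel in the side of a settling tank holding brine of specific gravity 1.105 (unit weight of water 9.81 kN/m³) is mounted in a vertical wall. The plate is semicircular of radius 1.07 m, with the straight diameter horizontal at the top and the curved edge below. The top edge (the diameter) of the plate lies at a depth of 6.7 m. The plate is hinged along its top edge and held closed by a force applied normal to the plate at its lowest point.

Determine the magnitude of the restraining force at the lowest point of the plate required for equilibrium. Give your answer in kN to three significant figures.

γ = 1.105 × 9.81 = 10.84005 kN/m³.
The centroid of a semicircle lies 4r/(3π) = 0.454122 m from the diameter, here below the top edge, so the centroid depth is h_c = 6.7 + 0.454122 = 7.15412 m.
A = πr²/2 = π × 1.07²/2 = 1.7984 m².
Resultant F = γ·h_c·A = 10.84005 × 7.15412 × 1.7984 = 139.468 kN.
I_c = (π/8 − 8/(9π))·r⁴ = 0.109757 × 1.07⁴ = 0.143869 m⁴.
Centre of pressure: y_p = y_c + I_c/(y_c·A) = 7.15412 + 0.143869/(7.15412 × 1.7984) = 7.15412 + 0.0111821 = 7.1653 m along the plane.
The resultant acts 0.454122 + 0.0111821 = 0.465304 m (along the plate) below the hinge at the top edge, so the moment about the hinge is M = F × 0.465304 = 139.468 × 0.465304 = 64.895 kN·m.
A normal force at the bottom, 1.07 m from the hinge, must supply this moment: P = 64.895/1.07 = 60.6495 kN.

P ≈ 60.6 kN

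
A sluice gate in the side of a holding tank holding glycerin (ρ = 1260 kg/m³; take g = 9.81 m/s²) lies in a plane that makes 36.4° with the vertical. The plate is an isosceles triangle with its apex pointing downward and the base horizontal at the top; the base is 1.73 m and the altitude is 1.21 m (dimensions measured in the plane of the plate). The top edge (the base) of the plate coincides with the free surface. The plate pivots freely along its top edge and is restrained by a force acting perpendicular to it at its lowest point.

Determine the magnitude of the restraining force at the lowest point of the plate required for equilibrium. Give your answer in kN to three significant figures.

γ = ρg = 1260 × 9.81 / 1000 = 12.3606 kN/m³.
The plate makes 36.4° with the vertical, i.e. θ = 90° − 36.4° = 53.6° to the horizontal. Measuring y along the incline from the free-surface line, vertical depth h = y·sinθ with sinθ = 0.804894.
With the apex down, the centroid sits h/3 = 1.21/3 = 0.403333 m below the base (the top edge), so y_c = 0.403333 m and h_c = 0.403333 × 0.804894 = 0.32464 m.
A = ½ × 1.73 × 1.21 = 1.04665 m².
Resultant F = γ·h_c·A = 12.3606 × 0.32464 × 1.04665 = 4.19994 kN.
I_c = b·h³/36 = 1.73 × 1.21³/36 = 0.0851333 m⁴.
Centre of pressure: y_p = y_c + I_c/(y_c·A) = 0.403333 + 0.0851333/(0.403333 × 1.04665) = 0.403333 + 0.201667 = 0.605 m along the plane.
The resultant acts 0.403333 + 0.201667 = 0.605 m (along the plate) below the hinge at the top edge, so the moment about the hinge is M = F × 0.605 = 4.19994 × 0.605 = 2.54096 kN·m.
A normal force at the bottom, 1.21 m from the hinge, must supply this moment: P = 2.54096/1.21 = 2.09997 kN.

P ≈ 2.10 kN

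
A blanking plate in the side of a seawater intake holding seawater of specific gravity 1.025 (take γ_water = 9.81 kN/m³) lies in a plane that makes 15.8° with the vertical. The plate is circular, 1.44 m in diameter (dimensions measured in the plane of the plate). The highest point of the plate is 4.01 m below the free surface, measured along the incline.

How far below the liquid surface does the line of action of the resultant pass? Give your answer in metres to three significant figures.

γ = 1.025 × 9.81 = 10.05525 kN/m³.
The plate makes 15.8° with the vertical, i.e. θ = 90° − 15.8° = 74.2° to the horizontal. Measuring y along the incline from the free-surface line, vertical depth h = y·sinθ with sinθ = 0.962218.
The centroid is at the centre, 0.72 m below the top of the plate, so y_c = 4.01 + 0.72 = 4.73 m and h_c = 4.73 × 0.962218 = 4.55129 m.
A = π(0.72)² = 1.6286 m².
Resultant F = γ·h_c·A = 10.05525 × 4.55129 × 1.6286 = 74.5318 kN.
I_c = πr⁴/4 = π × 0.72⁴/4 = 0.211067 m⁴.
Centre of pressure: y_p = y_c + I_c/(y_c·A) = 4.73 + 0.211067/(4.73 × 1.6286) = 4.73 + 0.0273996 = 4.7574 m along the plane.
Vertically, h_p = y_p·sinθ = 4.7574 × 0.962218 = 4.57766 m.

h_p = 4.58 m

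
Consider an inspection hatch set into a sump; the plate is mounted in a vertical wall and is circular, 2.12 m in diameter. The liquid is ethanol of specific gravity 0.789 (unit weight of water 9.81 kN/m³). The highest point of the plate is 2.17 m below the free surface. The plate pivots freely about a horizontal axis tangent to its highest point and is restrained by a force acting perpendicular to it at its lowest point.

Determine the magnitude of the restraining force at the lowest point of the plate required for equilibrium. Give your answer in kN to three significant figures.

γ = 0.789 × 9.81 = 7.74009 kN/m³.
The centroid is at the centre, 1.06 m below the top of the plate, so the centroid depth is h_c = 2.17 + 1.06 = 3.23 m.
A = π(1.06)² = 3.52989 m².
Resultant F = γ·h_c·A = 7.74009 × 3.23 × 3.52989 = 88.249 kN.
I_c = πr⁴/4 = π × 1.06⁴/4 = 0.991547 m⁴.
Centre of pressure: y_p = y_c + I_c/(y_c·A) = 3.23 + 0.991547/(3.23 × 3.52989) = 3.23 + 0.086966 = 3.31697 m along the plane.
The resultant acts 1.06 + 0.086966 = 1.14697 m (along the plate) below the hinge at the top edge, so the moment about the hinge is M = F × 1.14697 = 88.249 × 1.14697 = 101.219 kN·m.
A normal force at the bottom, 2.12 m from the hinge, must supply this moment: P = 101.219/2.12 = 47.7448 kN.

P ≈ 47.7 kN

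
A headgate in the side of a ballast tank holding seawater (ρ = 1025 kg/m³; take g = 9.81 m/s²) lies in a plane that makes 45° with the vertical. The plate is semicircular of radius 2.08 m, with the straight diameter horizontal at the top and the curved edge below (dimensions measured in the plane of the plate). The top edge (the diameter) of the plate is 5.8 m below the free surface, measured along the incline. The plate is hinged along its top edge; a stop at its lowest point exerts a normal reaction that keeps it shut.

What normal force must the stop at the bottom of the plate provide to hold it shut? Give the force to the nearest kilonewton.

γ = ρg = 1025 × 9.81 / 1000 = 10.05525 kN/m³.
The plate makes 45° with the vertical, i.e. θ = 90° − 45° = 45° to the horizontal. Measuring y along the incline from the free-surface line, vertical depth h = y·sinθ with sinθ = 0.707107.
The centroid of a semicircle lies 4r/(3π) = 0.882779 m from the diameter, here below the top edge, so y_c = 5.8 + 0.882779 = 6.68278 m and h_c = 6.68278 × 0.707107 = 4.72544 m.
A = πr²/2 = π × 2.08²/2 = 6.79589 m².
Resultant F = γ·h_c·A = 10.05525 × 4.72544 × 6.79589 = 322.91 kN.
I_c = (π/8 − 8/(9π))·r⁴ = 0.109757 × 2.08⁴ = 2.0544 m⁴.
Centre of pressure: y_p = y_c + I_c/(y_c·A) = 6.68278 + 2.0544/(6.68278 × 6.79589) = 6.68278 + 0.0452357 = 6.72802 m along the plane.
The resultant acts 0.882779 + 0.0452357 = 0.928015 m (along the plate) below the hinge at the top edge, so the moment about the hinge is M = F × 0.928015 = 322.91 × 0.928015 = 299.665 kN·m.
A normal force at the bottom, 2.08 m from the hinge, must supply this moment: P = 299.665/2.08 = 144.07 kN.

P ≈ 144 kN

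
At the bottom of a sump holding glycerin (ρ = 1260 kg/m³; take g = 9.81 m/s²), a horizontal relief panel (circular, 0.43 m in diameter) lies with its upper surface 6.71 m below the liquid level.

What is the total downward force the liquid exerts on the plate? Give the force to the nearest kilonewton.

γ = ρg = 1260 × 9.81 / 1000 = 12.3606 kN/m³.
The plate is horizontal, so pressure is uniform at p = γ·h = 12.3606 × 6.71 = 82.9396 kN/m².
A = π(0.215)² = 0.14522 m².
F = p·A = 82.9396 × 0.14522 = 12.0445 kN.

F ≈ 12 kN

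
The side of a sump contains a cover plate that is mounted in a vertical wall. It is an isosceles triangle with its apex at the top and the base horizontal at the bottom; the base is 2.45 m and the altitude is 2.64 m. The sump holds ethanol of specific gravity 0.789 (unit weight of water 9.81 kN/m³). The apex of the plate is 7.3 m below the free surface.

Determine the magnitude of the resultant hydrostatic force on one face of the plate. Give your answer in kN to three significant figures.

F ≈ 227 kN

γ = 0.789 × 9.81 = 7.74009 kN/m³.
With the apex up, the centroid sits 2h/3 = 2 × 2.64/3 = 1.76 m below the apex, so the centroid depth is h_c = 7.3 + 1.76 = 9.06 m.
A = ½ × 2.45 × 2.64 = 3.234 m².
Resultant F = γ·h_c·A = 7.74009 × 9.06 × 3.234 = 226.785 kN.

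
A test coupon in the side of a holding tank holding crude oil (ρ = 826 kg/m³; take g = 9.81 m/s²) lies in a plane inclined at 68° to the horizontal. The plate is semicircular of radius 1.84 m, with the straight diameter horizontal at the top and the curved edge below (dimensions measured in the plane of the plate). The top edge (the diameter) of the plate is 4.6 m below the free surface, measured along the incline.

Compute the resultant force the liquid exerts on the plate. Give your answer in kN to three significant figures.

F ≈ 215 kN

γ = ρg = 826 × 9.81 / 1000 = 8.10306 kN/m³.
Let θ = 68° be the plate's angle to the horizontal; measure y along the incline from where the plane meets the free surface. Vertical depth h = y·sinθ with sinθ = 0.927184.
The centroid of a semicircle lies 4r/(3π) = 0.78092 m from the diameter, here below the top edge, so y_c = 4.6 + 0.78092 = 5.38092 m and h_c = 5.38092 × 0.927184 = 4.9891 m.
A = πr²/2 = π × 1.84²/2 = 5.31809 m².
Resultant F = γ·h_c·A = 8.10306 × 4.9891 × 5.31809 = 214.994 kN.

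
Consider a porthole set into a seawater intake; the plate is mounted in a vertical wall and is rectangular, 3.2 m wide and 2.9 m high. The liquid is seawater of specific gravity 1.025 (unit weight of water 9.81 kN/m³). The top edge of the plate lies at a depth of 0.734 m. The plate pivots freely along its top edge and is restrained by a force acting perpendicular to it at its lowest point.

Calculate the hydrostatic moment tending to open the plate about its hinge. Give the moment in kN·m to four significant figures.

γ = 1.025 × 9.81 = 10.05525 kN/m³.
The centroid lies 2.9/2 = 1.45 m below the top edge, so the centroid depth is h_c = 0.734 + 1.45 = 2.184 m.
A = 3.2 × 2.9 = 9.28 m².
Resultant F = γ·h_c·A = 10.05525 × 2.184 × 9.28 = 203.795 kN.
I_c = b·h³/12 = 3.2 × 2.9³/12 = 6.50373 m⁴.
Centre of pressure: y_p = y_c + I_c/(y_c·A) = 2.184 + 6.50373/(2.184 × 9.28) = 2.184 + 0.320894 = 2.50489 m along the plane.
The resultant acts 1.45 + 0.320894 = 1.77089 m (along the plate) below the hinge at the top edge, so the moment about the hinge is M = F × 1.77089 = 203.795 × 1.77089 = 360.899 kN·m.

M ≈ 360.9 kN·m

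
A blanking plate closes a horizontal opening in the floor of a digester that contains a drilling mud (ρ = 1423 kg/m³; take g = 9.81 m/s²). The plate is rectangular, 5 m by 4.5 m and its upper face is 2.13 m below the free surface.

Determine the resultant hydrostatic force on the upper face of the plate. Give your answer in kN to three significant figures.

γ = ρg = 1423 × 9.81 / 1000 = 13.95963 kN/m³.
The plate is horizontal, so pressure is uniform at p = γ·h = 13.95963 × 2.13 = 29.734 kN/m².
A = 5 × 4.5 = 22.5 m².
F = p·A = 29.734 × 22.5 = 669.015 kN.

F ≈ 669 kN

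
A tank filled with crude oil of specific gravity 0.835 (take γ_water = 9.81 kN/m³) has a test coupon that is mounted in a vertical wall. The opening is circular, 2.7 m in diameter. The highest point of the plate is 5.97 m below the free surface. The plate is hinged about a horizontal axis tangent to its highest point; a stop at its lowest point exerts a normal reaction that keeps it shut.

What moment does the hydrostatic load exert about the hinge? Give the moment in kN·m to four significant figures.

M ≈ 484.8 kN·m

γ = 0.835 × 9.81 = 8.19135 kN/m³.
The centroid is at the centre, 1.35 m below the top of the plate, so the centroid depth is h_c = 5.97 + 1.35 = 7.32 m.
A = π(1.35)² = 5.72555 m².
Resultant F = γ·h_c·A = 8.19135 × 7.32 × 5.72555 = 343.308 kN.
I_c = πr⁴/4 = π × 1.35⁴/4 = 2.6087 m⁴.
Centre of pressure: y_p = y_c + I_c/(y_c·A) = 7.32 + 2.6087/(7.32 × 5.72555) = 7.32 + 0.0622438 = 7.38224 m along the plane.
The resultant acts 1.35 + 0.0622438 = 1.41224 m (along the plate) below the hinge at the top edge, so the moment about the hinge is M = F × 1.41224 = 343.308 × 1.41224 = 484.833 kN·m.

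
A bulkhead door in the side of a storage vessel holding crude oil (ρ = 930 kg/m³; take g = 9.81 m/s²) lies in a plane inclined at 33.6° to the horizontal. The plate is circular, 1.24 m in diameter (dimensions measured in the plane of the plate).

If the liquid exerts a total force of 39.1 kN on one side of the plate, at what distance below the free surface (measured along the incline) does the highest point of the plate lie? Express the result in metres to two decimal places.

y_top ≈ 5.79 m

γ = ρg = 930 × 9.81 / 1000 = 9.1233 kN/m³.
A = π(0.62)² = 1.20763 m².
From F = γ·h_c·A, the centroid depth is h_c = 39.1/(9.1233 × 1.20763) = 3.54888 m.
Let θ = 33.6° be the plate's angle to the horizontal; measure y along the incline from where the plane meets the free surface. Vertical depth h = y·sinθ with sinθ = 0.553392.
Along the incline, y_c = h_c/sinθ = 3.54888/0.553392 = 6.41296 m.
The centroid is at the centre, 0.62 m below the top of the plate, so the highest point sits at y_top = 6.41296 − 0.62 = 5.79296 m along the incline.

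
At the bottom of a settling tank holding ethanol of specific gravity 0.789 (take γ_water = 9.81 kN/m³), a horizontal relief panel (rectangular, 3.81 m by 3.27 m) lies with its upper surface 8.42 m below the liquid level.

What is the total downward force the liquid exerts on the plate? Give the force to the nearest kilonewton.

F ≈ 812 kN

γ = 0.789 × 9.81 = 7.74009 kN/m³.
The plate is horizontal, so pressure is uniform at p = γ·h = 7.74009 × 8.42 = 65.1716 kN/m².
A = 3.81 × 3.27 = 12.4587 m².
F = p·A = 65.1716 × 12.4587 = 811.953 kN.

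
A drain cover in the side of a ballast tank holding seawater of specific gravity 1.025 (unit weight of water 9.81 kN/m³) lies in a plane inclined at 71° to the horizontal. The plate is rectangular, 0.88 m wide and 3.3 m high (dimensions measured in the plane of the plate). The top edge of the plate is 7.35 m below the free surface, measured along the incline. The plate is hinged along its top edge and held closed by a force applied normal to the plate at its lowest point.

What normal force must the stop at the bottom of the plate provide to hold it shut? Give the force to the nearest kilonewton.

P ≈ 132 kN

γ = 1.025 × 9.81 = 10.05525 kN/m³.
Let θ = 71° be the plate's angle to the horizontal; measure y along the incline from where the plane meets the free surface. Vertical depth h = y·sinθ with sinθ = 0.945519.
The centroid lies 3.3/2 = 1.65 m below the top edge, so y_c = 7.35 + 1.65 = 9 m and h_c = 9 × 0.945519 = 8.50967 m.
A = 0.88 × 3.3 = 2.904 m².
Resultant F = γ·h_c·A = 10.05525 × 8.50967 × 2.904 = 248.486 kN.
I_c = b·h³/12 = 0.88 × 3.3³/12 = 2.63538 m⁴.
Centre of pressure: y_p = y_c + I_c/(y_c·A) = 9 + 2.63538/(9 × 2.904) = 9 + 0.100833 = 9.10083 m along the plane.
The resultant acts 1.65 + 0.100833 = 1.75083 m (along the plate) below the hinge at the top edge, so the moment about the hinge is M = F × 1.75083 = 248.486 × 1.75083 = 435.057 kN·m.
A normal force at the bottom, 3.3 m from the hinge, must supply this moment: P = 435.057/3.3 = 131.835 kN.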